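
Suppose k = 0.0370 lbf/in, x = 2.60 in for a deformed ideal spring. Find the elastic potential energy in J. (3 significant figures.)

0.0141 J

U is given directly by: U = ½kx².
k = 0.0370 lbf/in = 6.480 N/m; x = 2.60 in = 0.06604 m.
U = 0.01413 J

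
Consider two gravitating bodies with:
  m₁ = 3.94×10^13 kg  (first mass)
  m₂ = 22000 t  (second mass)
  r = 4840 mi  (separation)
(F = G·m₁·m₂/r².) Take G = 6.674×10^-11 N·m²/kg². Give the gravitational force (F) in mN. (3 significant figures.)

0.953 mN

F is given directly by: F = Gm₁m₂/r².
m₁ = 3.94×10^13 kg; m₂ = 22000 t = 2.200×10^7 kg; r = 4840 mi = 7.789×10^6 m; G = 6.674×10^-11 N·m²/kg².
F = 9.535×10^-4 N  (the unit combination reduces to kg·m/s² = N)
9.535×10^-4 N × (1 mN / 0.001000 N) = 0.9535 mN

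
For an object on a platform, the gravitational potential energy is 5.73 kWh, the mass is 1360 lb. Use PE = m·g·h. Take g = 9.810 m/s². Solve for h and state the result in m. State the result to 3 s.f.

3410 m

Solving PE = m·g·h for h: h = PE/(m·g).
PE = 5.73 kWh = 2.063×10^7 J; m = 1360 lb = 616.9 kg; g = 9.810 m/s².
h = 3409 m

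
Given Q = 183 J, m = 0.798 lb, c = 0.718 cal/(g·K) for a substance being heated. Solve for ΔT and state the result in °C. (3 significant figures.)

0.168 °C

Rearranging: ΔT = Q/(m·c).
Q = 183 J; m = 0.798 lb = 0.3620 kg; c = 0.718 cal/(g·K) = 3004 J/(kg·K).
ΔT = 0.1683 K
Since 1 °C = 1 K, 0.1683 °C.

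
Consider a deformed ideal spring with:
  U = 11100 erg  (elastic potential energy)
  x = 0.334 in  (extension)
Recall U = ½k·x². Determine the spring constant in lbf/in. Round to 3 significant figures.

0.176 lbf/in

Rearranging U = ½k·x² for k: k = 2U/x².
U = 11100 erg = 0.001110 J; x = 0.334 in = 0.008484 m.
k = 30.85 N/m
30.85 N/m × (1 lbf/in / 175.1 N/m) = 0.1761 lbf/in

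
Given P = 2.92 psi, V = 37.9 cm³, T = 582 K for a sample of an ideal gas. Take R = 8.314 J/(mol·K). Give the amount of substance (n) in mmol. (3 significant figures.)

0.158 mmol

Rearranging: n = PV/(RT).
P = 2.92 psi = 20133 Pa; V = 37.9 cm³ = 3.790×10^-5 m³; T = 582 K; R = 8.314 J/(mol·K).
n = 1.577×10^-4 mol
1.577×10^-4 mol × (1 mmol / 0.001000 mol) = 0.1577 mmol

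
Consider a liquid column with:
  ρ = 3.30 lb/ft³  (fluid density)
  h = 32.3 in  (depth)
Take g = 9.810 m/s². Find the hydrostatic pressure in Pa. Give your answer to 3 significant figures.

425 Pa

P is given directly by: P = ρgh.
ρ = 3.30 lb/ft³ = 52.86 kg/m³; h = 32.3 in = 0.8204 m; g = 9.810 m/s².
P = 425.4 Pa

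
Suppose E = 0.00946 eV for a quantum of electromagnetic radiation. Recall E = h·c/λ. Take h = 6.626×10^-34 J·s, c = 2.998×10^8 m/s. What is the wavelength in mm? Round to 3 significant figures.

Rearranging: λ = hc/E.
E = 0.00946 eV = 1.516×10^-21 J; h = 6.626×10^-34 J·s; c = 2.998×10^8 m/s.
λ = 1.311×10^-4 m
1.311×10^-4 m × (1 mm / 0.001000 m) = 0.1311 mm

0.131 mm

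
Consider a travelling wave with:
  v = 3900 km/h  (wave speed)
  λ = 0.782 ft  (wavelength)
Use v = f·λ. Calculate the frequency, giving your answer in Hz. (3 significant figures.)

Solving v = f·λ for f: f = v/λ.
v = 3900 km/h = 1083 m/s; λ = 0.782 ft = 0.2384 m.
f = 4545 Hz

4550 Hz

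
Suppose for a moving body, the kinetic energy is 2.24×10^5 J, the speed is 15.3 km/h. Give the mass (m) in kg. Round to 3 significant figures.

Rearranging: m = 2·KE/v².
KE = 2.24×10^5 J; v = 15.3 km/h = 4.250 m/s.
m = 24803 kg

24800 kg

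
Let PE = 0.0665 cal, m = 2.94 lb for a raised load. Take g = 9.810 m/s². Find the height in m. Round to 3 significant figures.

0.0213 m

Solving PE = m·g·h for h: h = PE/(m·g).
PE = 0.0665 cal = 0.2782 J; m = 2.94 lb = 1.334 kg; g = 9.810 m/s².
h = 0.02127 m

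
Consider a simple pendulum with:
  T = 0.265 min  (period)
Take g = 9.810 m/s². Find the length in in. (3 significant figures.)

2470 in

Rearranging T = 2π√(L/g) for L: L = g·(T/2π)².
T = 0.265 min = 15.90 s; g = 9.810 m/s².
L = 62.82 m
62.82 m × (1 in / 0.02540 m) = 2473 in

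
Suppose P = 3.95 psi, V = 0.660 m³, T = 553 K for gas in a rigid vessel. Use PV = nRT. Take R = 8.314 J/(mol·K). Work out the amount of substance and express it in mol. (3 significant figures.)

From the ideal-gas law: n = PV/(RT).
P = 3.95 psi = 27234 Pa; V = 0.660 m³; T = 553 K; R = 8.314 J/(mol·K).
n = 3.910 mol

3.91 mol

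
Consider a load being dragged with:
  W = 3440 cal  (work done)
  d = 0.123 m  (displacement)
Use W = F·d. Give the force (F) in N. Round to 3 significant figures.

Rearranging: F = W/d.
W = 3440 cal = 14393 J; d = 0.123 m.
F = 1.170×10^5 N

1.17×10^5 N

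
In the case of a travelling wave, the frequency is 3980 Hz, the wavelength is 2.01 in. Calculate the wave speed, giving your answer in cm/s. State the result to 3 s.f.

20300 cm/s

Directly: v = fλ.
f = 3980 Hz; λ = 2.01 in = 0.05105 m.
v = 203.2 m/s
203.2 m/s × (1 cm/s / 0.01000 m/s) = 20319 cm/s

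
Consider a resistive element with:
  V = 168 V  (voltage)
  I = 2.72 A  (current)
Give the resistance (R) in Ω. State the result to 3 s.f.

From Ohm's law: R = V/I.
V = 168 V; I = 2.72 A.
R = 61.76 Ω

61.8 Ω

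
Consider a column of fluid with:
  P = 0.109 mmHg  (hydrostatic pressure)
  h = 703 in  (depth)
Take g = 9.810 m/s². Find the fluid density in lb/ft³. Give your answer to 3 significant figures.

0.00518 lb/ft³

Rearranging: ρ = P/(g·h).
P = 0.109 mmHg = 14.53 Pa; h = 703 in = 17.86 m; g = 9.810 m/s².
ρ = 0.08296 kg/m³
0.08296 kg/m³ × (1 lb/ft³ / 16.02 kg/m³) = 0.005179 lb/ft³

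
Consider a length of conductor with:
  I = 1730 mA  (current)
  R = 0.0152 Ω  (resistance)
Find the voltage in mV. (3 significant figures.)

26.3 mV

V is given directly by: V = IR.
I = 1730 mA = 1.730 A; R = 0.0152 Ω.
V = 0.02630 V
0.02630 V × (1 mV / 0.001000 V) = 26.30 mV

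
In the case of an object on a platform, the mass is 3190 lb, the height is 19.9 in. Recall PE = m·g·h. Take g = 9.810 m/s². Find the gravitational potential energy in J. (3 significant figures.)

PE is given directly by: PE = mgh.
m = 3190 lb = 1447 kg; h = 19.9 in = 0.5055 m; g = 9.810 m/s².
PE = 7175 J

7170 J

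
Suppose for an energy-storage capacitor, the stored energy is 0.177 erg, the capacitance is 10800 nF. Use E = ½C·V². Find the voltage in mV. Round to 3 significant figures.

57.3 mV

Rearranging E = ½C·V² for V: V = √(2E/C).
E = 0.177 erg = 1.770×10^-8 J; C = 10800 nF = 1.080×10^-5 F.
V = 0.05725 V
0.05725 V × (1 mV / 0.001000 V) = 57.25 mV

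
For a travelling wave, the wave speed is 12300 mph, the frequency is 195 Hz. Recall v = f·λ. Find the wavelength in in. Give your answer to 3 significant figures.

Rearranging v = f·λ for λ: λ = v/f.
v = 12300 mph = 5499 m/s; f = 195 Hz.
λ = 28.20 m
28.20 m × (1 in / 0.02540 m) = 1110 in

1110 in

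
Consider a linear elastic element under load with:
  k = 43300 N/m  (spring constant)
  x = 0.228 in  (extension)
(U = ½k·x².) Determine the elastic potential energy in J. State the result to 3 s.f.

0.726 J

Directly: U = ½kx².
k = 43300 N/m; x = 0.228 in = 0.005791 m.
U = 0.7261 J  (the unit combination reduces to kg·m²/s² = J)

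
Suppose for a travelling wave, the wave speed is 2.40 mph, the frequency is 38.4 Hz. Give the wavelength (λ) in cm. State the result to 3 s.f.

2.79 cm

Rearranging v = f·λ for λ: λ = v/f.
v = 2.40 mph = 1.073 m/s; f = 38.4 Hz.
λ = 0.02794 m
0.02794 m × (1 cm / 0.01000 m) = 2.794 cm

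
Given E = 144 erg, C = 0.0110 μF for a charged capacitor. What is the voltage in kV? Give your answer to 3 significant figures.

0.0512 kV

Rearranging: V = √(2E/C).
E = 144 erg = 1.440×10^-5 J; C = 0.0110 μF = 1.100×10^-8 F.
V = 51.17 V  (the unit combination reduces to kg·m²/(A·s³) = V)
51.17 V × (1 kV / 1000 V) = 0.05117 kV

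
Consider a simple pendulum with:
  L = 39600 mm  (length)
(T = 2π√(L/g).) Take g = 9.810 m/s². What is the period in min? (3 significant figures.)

0.210 min

Directly: T = 2π√(L/g).
L = 39600 mm = 39.60 m; g = 9.810 m/s².
T = 12.62 s
12.62 s × (1 min / 60.00 s) = 0.2104 min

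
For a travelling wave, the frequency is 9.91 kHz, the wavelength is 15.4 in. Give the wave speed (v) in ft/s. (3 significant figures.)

12700 ft/s

v is given directly by: v = fλ.
f = 9.91 kHz = 9910 Hz; λ = 15.4 in = 0.3912 m.
v = 3876 m/s
3876 m/s × (1 ft/s / 0.3048 m/s) = 12718 ft/s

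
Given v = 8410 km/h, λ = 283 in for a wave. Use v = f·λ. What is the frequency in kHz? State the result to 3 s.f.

Solving v = f·λ for f: f = v/λ.
v = 8410 km/h = 2336 m/s; λ = 283 in = 7.188 m.
f = 325.0 Hz
325.0 Hz × (1 kHz / 1000 Hz) = 0.3250 kHz

0.325 kHz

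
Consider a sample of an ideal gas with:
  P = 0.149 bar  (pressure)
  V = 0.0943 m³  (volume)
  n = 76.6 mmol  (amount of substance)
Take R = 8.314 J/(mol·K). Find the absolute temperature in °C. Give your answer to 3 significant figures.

Rearranging: T = PV/(nR).
P = 0.149 bar = 14900 Pa; V = 0.0943 m³; n = 76.6 mmol = 0.07660 mol; R = 8.314 J/(mol·K).
T = 2206 K
2206 K − 273.15 = 1933 °C

1930 °C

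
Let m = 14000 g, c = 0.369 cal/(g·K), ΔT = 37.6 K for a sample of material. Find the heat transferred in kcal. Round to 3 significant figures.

194 kcal

Directly: Q = mcΔT.
m = 14000 g = 14.00 kg; c = 0.369 cal/(g·K) = 1544 J/(kg·K); ΔT = 37.6 K.
Q = 8.127×10^5 J  (the unit combination reduces to kg·m²/s² = J)
8.127×10^5 J × (1 kcal / 4184 J) = 194.2 kcal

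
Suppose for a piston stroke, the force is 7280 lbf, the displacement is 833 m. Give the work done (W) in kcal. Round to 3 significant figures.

6450 kcal

W is given directly by: W = F·d.
F = 7280 lbf = 32383 N; d = 833 m.
W = 2.698×10^7 J  (the unit combination reduces to kg·m²/s² = J)
2.698×10^7 J × (1 kcal / 4184 J) = 6447 kcal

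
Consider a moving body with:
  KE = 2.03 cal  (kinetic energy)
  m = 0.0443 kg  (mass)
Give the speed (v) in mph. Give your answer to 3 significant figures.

Rearranging: v = √(2·KE/m).
KE = 2.03 cal = 8.494 J; m = 0.0443 kg.
v = 19.58 m/s
19.58 m/s × (1 mph / 0.4470 m/s) = 43.80 mph

43.8 mph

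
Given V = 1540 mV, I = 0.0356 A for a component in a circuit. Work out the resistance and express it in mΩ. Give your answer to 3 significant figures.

From Ohm's law: R = V/I.
V = 1540 mV = 1.540 V; I = 0.0356 A.
R = 43.26 Ω
43.26 Ω × (1 mΩ / 0.001000 Ω) = 43258 mΩ

43300 mΩ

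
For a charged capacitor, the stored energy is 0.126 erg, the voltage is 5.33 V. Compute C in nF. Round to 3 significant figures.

0.887 nF

Rearranging: C = 2E/V².
E = 0.126 erg = 1.260×10^-8 J; V = 5.33 V.
C = 8.870×10^-10 F
8.870×10^-10 F × (1 nF / 1.000×10^-9 F) = 0.8870 nF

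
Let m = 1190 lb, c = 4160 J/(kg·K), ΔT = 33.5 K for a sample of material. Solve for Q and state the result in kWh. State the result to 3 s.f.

20.9 kWh

Directly: Q = mcΔT.
m = 1190 lb = 539.8 kg; c = 4160 J/(kg·K); ΔT = 33.5 K.
Q = 7.522×10^7 J
7.522×10^7 J × (1 kWh / 3.600×10^6 J) = 20.90 kWh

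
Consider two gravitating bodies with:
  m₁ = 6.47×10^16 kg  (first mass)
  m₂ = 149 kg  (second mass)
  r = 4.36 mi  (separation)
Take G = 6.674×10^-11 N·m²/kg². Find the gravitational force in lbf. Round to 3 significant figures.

F is given directly by: F = Gm₁m₂/r².
m₁ = 6.47×10^16 kg; m₂ = 149 kg; r = 4.36 mi = 7017 m; G = 6.674×10^-11 N·m²/kg².
F = 13.07 N  (the unit combination reduces to kg·m/s² = N)
13.07 N × (1 lbf / 4.448 N) = 2.938 lbf

2.94 lbf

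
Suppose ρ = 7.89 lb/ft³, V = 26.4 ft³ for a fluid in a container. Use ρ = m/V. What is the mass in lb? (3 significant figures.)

208 lb

Solving ρ = m/V for m: m = ρV.
ρ = 7.89 lb/ft³ = 126.4 kg/m³; V = 26.4 ft³ = 0.7476 m³.
m = 94.48 kg
94.48 kg × (1 lb / 0.4536 kg) = 208.3 lb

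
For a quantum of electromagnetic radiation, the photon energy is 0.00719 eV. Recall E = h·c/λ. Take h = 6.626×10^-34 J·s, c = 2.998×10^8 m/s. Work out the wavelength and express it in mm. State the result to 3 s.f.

0.172 mm

Rearranging E = h·c/λ for λ: λ = hc/E.
E = 0.00719 eV = 1.152×10^-21 J; h = 6.626×10^-34 J·s; c = 2.998×10^8 m/s.
λ = 1.724×10^-4 m
1.724×10^-4 m × (1 mm / 0.001000 m) = 0.1724 mm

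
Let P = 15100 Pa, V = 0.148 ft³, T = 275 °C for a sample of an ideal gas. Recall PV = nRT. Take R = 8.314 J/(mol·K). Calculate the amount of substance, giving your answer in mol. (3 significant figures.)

0.0139 mol

From the ideal-gas law: n = PV/(RT).
P = 15100 Pa; V = 0.148 ft³ = 0.004191 m³; T = 275 °C = 548.1 K; R = 8.314 J/(mol·K).
n = 0.01389 mol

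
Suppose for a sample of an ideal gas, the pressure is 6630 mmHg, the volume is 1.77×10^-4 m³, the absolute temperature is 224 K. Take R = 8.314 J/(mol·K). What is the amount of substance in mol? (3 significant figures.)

From the ideal-gas law: n = PV/(RT).
P = 6630 mmHg = 8.839×10^5 Pa; V = 1.77×10^-4 m³; T = 224 K; R = 8.314 J/(mol·K).
n = 0.08401 mol

0.0840 mol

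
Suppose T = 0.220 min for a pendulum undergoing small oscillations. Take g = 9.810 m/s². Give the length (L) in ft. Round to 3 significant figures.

Solving T = 2π√(L/g) for L: L = g·(T/2π)².
T = 0.220 min = 13.20 s; g = 9.810 m/s².
L = 43.30 m
43.30 m × (1 ft / 0.3048 m) = 142.1 ft

142 ft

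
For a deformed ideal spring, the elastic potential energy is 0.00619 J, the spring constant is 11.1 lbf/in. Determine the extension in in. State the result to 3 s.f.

0.0994 in

Solving U = ½k·x² for x: x = √(2U/k).
U = 0.00619 J; k = 11.1 lbf/in = 1944 N/m.
x = 0.002524 m
0.002524 m × (1 in / 0.02540 m) = 0.09935 in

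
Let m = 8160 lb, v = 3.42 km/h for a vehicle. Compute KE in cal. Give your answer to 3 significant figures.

KE is given directly by: KE = ½mv².
m = 8160 lb = 3701 kg; v = 3.42 km/h = 0.9500 m/s.
KE = 1670 J
1670 J × (1 cal / 4.184 J) = 399.2 cal

399 cal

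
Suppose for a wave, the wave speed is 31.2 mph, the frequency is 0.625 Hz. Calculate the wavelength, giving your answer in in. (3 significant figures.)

Rearranging: λ = v/f.
v = 31.2 mph = 13.95 m/s; f = 0.625 Hz.
λ = 22.32 m
22.32 m × (1 in / 0.02540 m) = 878.6 in

879 in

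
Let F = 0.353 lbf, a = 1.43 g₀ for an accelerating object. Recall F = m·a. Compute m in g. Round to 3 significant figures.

From Newton's second law: m = F/a.
F = 0.353 lbf = 1.570 N; a = 1.43 g₀ = 14.02 m/s².
m = 0.1120 kg
0.1120 kg × (1 g / 0.001000 kg) = 112.0 g

112 g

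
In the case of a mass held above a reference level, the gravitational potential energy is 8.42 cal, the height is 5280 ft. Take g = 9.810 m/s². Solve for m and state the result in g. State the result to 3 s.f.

Rearranging PE = m·g·h for m: m = PE/(g·h).
PE = 8.42 cal = 35.23 J; h = 5280 ft = 1609 m; g = 9.810 m/s².
m = 0.002231 kg
0.002231 kg × (1 g / 0.001000 kg) = 2.231 g

2.23 g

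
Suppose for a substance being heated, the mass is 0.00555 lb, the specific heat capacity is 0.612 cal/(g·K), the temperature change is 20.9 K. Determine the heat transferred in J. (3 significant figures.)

135 J

Directly: Q = mcΔT.
m = 0.00555 lb = 0.002517 kg; c = 0.612 cal/(g·K) = 2561 J/(kg·K); ΔT = 20.9 K.
Q = 134.7 J  (the unit combination reduces to kg·m²/s² = J)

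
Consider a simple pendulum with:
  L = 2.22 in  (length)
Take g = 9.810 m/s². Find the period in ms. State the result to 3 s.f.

476 ms

T is given directly by: T = 2π√(L/g).
L = 2.22 in = 0.05639 m; g = 9.810 m/s².
T = 0.4764 s
0.4764 s × (1 ms / 0.001000 s) = 476.4 ms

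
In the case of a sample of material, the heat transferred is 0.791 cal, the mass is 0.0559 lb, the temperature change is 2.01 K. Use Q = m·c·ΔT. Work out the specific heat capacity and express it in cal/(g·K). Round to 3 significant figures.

Rearranging: c = Q/(m·ΔT).
Q = 0.791 cal = 3.310 J; m = 0.0559 lb = 0.02536 kg; ΔT = 2.01 K.
c = 64.94 J/(kg·K)
64.94 J/(kg·K) × (1 cal/(g·K) / 4184 J/(kg·K)) = 0.01552 cal/(g·K)

0.0155 cal/(g·K)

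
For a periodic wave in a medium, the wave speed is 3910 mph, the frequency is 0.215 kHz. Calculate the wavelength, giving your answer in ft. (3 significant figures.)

26.7 ft

Rearranging: λ = v/f.
v = 3910 mph = 1748 m/s; f = 0.215 kHz = 215.0 Hz.
λ = 8.130 m
8.130 m × (1 ft / 0.3048 m) = 26.67 ft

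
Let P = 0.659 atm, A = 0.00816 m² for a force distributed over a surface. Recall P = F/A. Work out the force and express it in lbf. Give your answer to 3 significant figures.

122 lbf

Rearranging P = F/A for F: F = P·A.
P = 0.659 atm = 66773 Pa; A = 0.00816 m².
F = 544.9 N
544.9 N × (1 lbf / 4.448 N) = 122.5 lbf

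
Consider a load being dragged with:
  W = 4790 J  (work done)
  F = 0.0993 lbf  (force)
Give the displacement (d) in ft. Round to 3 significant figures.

Rearranging W = F·d for d: d = W/F.
W = 4790 J; F = 0.0993 lbf = 0.4417 N.
d = 10844 m
10844 m × (1 ft / 0.3048 m) = 35578 ft

35600 ft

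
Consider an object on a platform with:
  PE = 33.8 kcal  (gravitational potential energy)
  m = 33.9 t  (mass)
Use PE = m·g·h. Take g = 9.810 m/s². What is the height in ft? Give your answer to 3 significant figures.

Solving PE = m·g·h for h: h = PE/(m·g).
PE = 33.8 kcal = 1.414×10^5 J; m = 33.9 t = 33900 kg; g = 9.810 m/s².
h = 0.4252 m
0.4252 m × (1 ft / 0.3048 m) = 1.395 ft

1.40 ft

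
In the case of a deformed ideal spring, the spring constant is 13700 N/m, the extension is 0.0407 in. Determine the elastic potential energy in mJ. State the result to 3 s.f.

U is given directly by: U = ½kx².
k = 13700 N/m; x = 0.0407 in = 0.001034 m.
U = 0.007321 J
0.007321 J × (1 mJ / 0.001000 J) = 7.321 mJ

7.32 mJ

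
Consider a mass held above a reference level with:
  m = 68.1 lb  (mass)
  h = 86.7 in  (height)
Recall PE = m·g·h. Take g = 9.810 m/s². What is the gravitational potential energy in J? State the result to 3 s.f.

Directly: PE = mgh.
m = 68.1 lb = 30.89 kg; h = 86.7 in = 2.202 m; g = 9.810 m/s².
PE = 667.3 J

667 J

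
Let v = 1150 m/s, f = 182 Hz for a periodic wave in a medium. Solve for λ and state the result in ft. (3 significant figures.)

20.7 ft

Solving v = f·λ for λ: λ = v/f.
v = 1150 m/s; f = 182 Hz.
λ = 6.319 m
6.319 m × (1 ft / 0.3048 m) = 20.73 ft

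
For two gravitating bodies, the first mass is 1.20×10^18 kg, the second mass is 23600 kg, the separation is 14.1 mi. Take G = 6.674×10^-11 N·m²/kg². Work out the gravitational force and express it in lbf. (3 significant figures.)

Directly: F = Gm₁m₂/r².
m₁ = 1.20×10^18 kg; m₂ = 23600 kg; r = 14.1 mi = 22692 m; G = 6.674×10^-11 N·m²/kg².
F = 3671 N  (the unit combination reduces to kg·m/s² = N)
3671 N × (1 lbf / 4.448 N) = 825.2 lbf

825 lbf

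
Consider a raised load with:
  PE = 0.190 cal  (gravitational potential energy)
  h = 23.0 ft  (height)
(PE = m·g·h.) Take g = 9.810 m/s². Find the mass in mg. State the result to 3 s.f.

11600 mg

Solving PE = m·g·h for m: m = PE/(g·h).
PE = 0.190 cal = 0.7950 J; h = 23.0 ft = 7.010 m; g = 9.810 m/s².
m = 0.01156 kg
0.01156 kg × (1 mg / 1.000×10^-6 kg) = 11559 mg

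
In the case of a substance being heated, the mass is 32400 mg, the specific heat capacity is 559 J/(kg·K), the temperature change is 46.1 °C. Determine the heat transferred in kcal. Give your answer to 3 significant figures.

Q is given directly by: Q = mcΔT.
m = 32400 mg = 0.03240 kg; c = 559 J/(kg·K); ΔT = 46.1 °C = 46.10 K.
Q = 834.9 J
834.9 J × (1 kcal / 4184 J) = 0.1996 kcal

0.200 kcal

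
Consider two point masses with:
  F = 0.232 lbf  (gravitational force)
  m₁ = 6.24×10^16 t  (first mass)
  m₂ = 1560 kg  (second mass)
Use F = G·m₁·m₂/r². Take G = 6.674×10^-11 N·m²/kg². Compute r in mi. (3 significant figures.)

1560 mi

Rearranging: r = √(G·m₁m₂/F).
F = 0.232 lbf = 1.032 N; m₁ = 6.24×10^16 t = 6.240×10^19 kg; m₂ = 1560 kg; G = 6.674×10^-11 N·m²/kg².
r = 2.509×10^6 m
2.509×10^6 m × (1 mi / 1609 m) = 1559 mi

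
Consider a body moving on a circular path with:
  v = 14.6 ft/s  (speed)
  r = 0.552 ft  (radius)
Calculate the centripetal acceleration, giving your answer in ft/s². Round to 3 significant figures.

a is given directly by: a = v²/r.
v = 14.6 ft/s = 4.450 m/s; r = 0.552 ft = 0.1682 m.
a = 117.7 m/s²
117.7 m/s² × (1 ft/s² / 0.3048 m/s²) = 386.2 ft/s²

386 ft/s²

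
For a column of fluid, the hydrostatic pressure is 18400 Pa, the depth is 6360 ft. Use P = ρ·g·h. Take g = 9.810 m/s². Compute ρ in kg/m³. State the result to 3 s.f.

0.968 kg/m³

Solving P = ρ·g·h for ρ: ρ = P/(g·h).
P = 18400 Pa; h = 6360 ft = 1939 m; g = 9.810 m/s².
ρ = 0.9676 kg/m³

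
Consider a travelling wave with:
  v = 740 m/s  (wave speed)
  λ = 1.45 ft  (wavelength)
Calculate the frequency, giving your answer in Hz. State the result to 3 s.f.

Solving v = f·λ for f: f = v/λ.
v = 740 m/s; λ = 1.45 ft = 0.4420 m.
f = 1674 Hz

1670 Hz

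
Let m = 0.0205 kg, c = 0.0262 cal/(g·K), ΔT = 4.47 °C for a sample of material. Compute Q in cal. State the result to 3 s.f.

Directly: Q = mcΔT.
m = 0.0205 kg; c = 0.0262 cal/(g·K) = 109.6 J/(kg·K); ΔT = 4.47 °C = 4.470 K.
Q = 10.05 J
10.05 J × (1 cal / 4.184 J) = 2.401 cal

2.40 cal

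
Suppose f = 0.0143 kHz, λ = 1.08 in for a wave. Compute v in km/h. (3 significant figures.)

1.41 km/h

Directly: v = fλ.
f = 0.0143 kHz = 14.30 Hz; λ = 1.08 in = 0.02743 m.
v = 0.3923 m/s
0.3923 m/s × (1 km/h / 0.2778 m/s) = 1.412 km/h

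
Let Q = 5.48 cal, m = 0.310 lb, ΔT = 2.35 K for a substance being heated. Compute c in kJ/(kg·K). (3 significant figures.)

Rearranging: c = Q/(m·ΔT).
Q = 5.48 cal = 22.93 J; m = 0.310 lb = 0.1406 kg; ΔT = 2.35 K.
c = 69.39 J/(kg·K)
69.39 J/(kg·K) × (1 kJ/(kg·K) / 1000 J/(kg·K)) = 0.06939 kJ/(kg·K)

0.0694 kJ/(kg·K)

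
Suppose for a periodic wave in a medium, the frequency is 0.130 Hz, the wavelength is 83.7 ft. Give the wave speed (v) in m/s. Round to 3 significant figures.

3.32 m/s

v is given directly by: v = fλ.
f = 0.130 Hz; λ = 83.7 ft = 25.51 m.
v = 3.317 m/s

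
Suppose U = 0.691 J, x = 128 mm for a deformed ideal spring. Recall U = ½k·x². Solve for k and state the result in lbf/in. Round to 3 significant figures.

Solving U = ½k·x² for k: k = 2U/x².
U = 0.691 J; x = 128 mm = 0.1280 m.
k = 84.35 N/m
84.35 N/m × (1 lbf/in / 175.1 N/m) = 0.4817 lbf/in

0.482 lbf/in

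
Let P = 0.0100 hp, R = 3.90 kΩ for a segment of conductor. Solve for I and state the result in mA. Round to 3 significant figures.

Rearranging P = I²R for I: I = √(P/R).
P = 0.0100 hp = 7.457 W; R = 3.90 kΩ = 3900 Ω.
I = 0.04373 A
0.04373 A × (1 mA / 0.001000 A) = 43.73 mA

43.7 mA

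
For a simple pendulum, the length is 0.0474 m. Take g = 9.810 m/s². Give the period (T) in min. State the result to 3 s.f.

0.00728 min

T is given directly by: T = 2π√(L/g).
L = 0.0474 m; g = 9.810 m/s².
T = 0.4368 s
0.4368 s × (1 min / 60.00 s) = 0.007279 min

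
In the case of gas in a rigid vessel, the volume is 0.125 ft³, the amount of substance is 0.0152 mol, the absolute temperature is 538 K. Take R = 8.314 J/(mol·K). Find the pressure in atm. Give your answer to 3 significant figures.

From the ideal-gas law: P = nRT/V.
V = 0.125 ft³ = 0.003540 m³; n = 0.0152 mol; T = 538 K; R = 8.314 J/(mol·K).
P = 19208 Pa
19208 Pa × (1 atm / 1.013×10^5 Pa) = 0.1896 atm

0.190 atm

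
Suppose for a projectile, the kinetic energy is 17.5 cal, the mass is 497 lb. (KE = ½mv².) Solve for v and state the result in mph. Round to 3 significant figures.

1.80 mph

Solving KE = ½mv² for v: v = √(2·KE/m).
KE = 17.5 cal = 73.22 J; m = 497 lb = 225.4 kg.
v = 0.8060 m/s
0.8060 m/s × (1 mph / 0.4470 m/s) = 1.803 mph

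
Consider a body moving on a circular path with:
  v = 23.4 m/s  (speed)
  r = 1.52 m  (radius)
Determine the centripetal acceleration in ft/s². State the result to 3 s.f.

1180 ft/s²

a is given directly by: a = v²/r.
v = 23.4 m/s; r = 1.52 m.
a = 360.2 m/s²
360.2 m/s² × (1 ft/s² / 0.3048 m/s²) = 1182 ft/s²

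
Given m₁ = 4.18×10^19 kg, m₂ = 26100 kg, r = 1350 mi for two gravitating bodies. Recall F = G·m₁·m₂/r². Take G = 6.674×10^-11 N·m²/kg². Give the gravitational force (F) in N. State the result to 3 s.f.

15.4 N

From Newton's law of gravitation: F = Gm₁m₂/r².
m₁ = 4.18×10^19 kg; m₂ = 26100 kg; r = 1350 mi = 2.173×10^6 m; G = 6.674×10^-11 N·m²/kg².
F = 15.43 N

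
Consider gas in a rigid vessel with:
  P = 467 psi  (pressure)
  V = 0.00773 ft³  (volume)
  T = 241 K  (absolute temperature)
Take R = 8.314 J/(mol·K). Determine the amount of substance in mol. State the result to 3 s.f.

Solving PV = nRT for n: n = PV/(RT).
P = 467 psi = 3.220×10^6 Pa; V = 0.00773 ft³ = 2.189×10^-4 m³; T = 241 K; R = 8.314 J/(mol·K).
n = 0.3517 mol

0.352 mol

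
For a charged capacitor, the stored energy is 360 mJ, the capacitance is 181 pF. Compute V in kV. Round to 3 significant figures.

63.1 kV

Solving E = ½C·V² for V: V = √(2E/C).
E = 360 mJ = 0.3600 J; C = 181 pF = 1.810×10^-10 F.
V = 63071 V  (the unit combination reduces to kg·m²/(A·s³) = V)
63071 V × (1 kV / 1000 V) = 63.07 kV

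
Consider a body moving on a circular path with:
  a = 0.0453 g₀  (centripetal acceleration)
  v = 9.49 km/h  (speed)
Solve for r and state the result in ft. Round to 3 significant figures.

51.3 ft

Solving a = v²/r for r: r = v²/a.
a = 0.0453 g₀ = 0.4442 m/s²; v = 9.49 km/h = 2.636 m/s.
r = 15.64 m
15.64 m × (1 ft / 0.3048 m) = 51.32 ft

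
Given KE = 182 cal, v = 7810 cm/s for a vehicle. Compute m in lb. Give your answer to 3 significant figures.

Solving KE = ½mv² for m: m = 2·KE/v².
KE = 182 cal = 761.5 J; v = 7810 cm/s = 78.10 m/s.
m = 0.2497 kg
0.2497 kg × (1 lb / 0.4536 kg) = 0.5505 lb

0.550 lb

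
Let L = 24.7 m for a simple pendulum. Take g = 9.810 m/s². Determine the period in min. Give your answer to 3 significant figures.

T is given directly by: T = 2π√(L/g).
L = 24.7 m; g = 9.810 m/s².
T = 9.970 s
9.970 s × (1 min / 60.00 s) = 0.1662 min

0.166 min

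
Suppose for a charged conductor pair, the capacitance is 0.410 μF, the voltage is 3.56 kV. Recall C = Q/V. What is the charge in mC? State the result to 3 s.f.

1.46 mC

Rearranging: Q = CV.
C = 0.410 μF = 4.100×10^-7 F; V = 3.56 kV = 3560 V.
Q = 0.001460 C
0.001460 C × (1 mC / 0.001000 C) = 1.460 mC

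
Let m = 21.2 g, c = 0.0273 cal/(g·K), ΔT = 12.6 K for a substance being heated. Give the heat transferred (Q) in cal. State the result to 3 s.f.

7.29 cal

Directly: Q = mcΔT.
m = 21.2 g = 0.02120 kg; c = 0.0273 cal/(g·K) = 114.2 J/(kg·K); ΔT = 12.6 K.
Q = 30.51 J
30.51 J × (1 cal / 4.184 J) = 7.292 cal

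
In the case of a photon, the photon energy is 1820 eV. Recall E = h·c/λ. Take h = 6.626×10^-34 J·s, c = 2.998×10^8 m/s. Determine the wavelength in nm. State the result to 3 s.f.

0.681 nm

Solving E = h·c/λ for λ: λ = hc/E.
E = 1820 eV = 2.916×10^-16 J; h = 6.626×10^-34 J·s; c = 2.998×10^8 m/s.
λ = 6.812×10^-10 m
6.812×10^-10 m × (1 nm / 1.000×10^-9 m) = 0.6812 nm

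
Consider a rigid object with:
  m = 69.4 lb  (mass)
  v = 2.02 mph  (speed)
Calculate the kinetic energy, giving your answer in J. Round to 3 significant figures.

12.8 J

KE is given directly by: KE = ½mv².
m = 69.4 lb = 31.48 kg; v = 2.02 mph = 0.9030 m/s.
KE = 12.83 J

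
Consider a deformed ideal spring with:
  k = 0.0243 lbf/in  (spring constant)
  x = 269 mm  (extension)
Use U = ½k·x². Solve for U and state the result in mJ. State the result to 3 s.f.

154 mJ

Directly: U = ½kx².
k = 0.0243 lbf/in = 4.256 N/m; x = 269 mm = 0.2690 m.
U = 0.1540 J  (the unit combination reduces to kg·m²/s² = J)
0.1540 J × (1 mJ / 0.001000 J) = 154.0 mJ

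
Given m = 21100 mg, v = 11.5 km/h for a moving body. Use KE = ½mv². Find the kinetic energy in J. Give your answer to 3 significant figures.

0.108 J

KE is given directly by: KE = ½mv².
m = 21100 mg = 0.02110 kg; v = 11.5 km/h = 3.194 m/s.
KE = 0.1077 J  (the unit combination reduces to kg·m²/s² = J)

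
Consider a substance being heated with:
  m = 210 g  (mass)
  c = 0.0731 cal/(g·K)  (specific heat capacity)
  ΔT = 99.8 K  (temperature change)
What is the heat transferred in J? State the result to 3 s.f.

6410 J

Q is given directly by: Q = mcΔT.
m = 210 g = 0.2100 kg; c = 0.0731 cal/(g·K) = 305.9 J/(kg·K); ΔT = 99.8 K.
Q = 6410 J  (the unit combination reduces to kg·m²/s² = J)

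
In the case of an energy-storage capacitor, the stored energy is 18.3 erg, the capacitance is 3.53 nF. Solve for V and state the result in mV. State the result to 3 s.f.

Rearranging E = ½C·V² for V: V = √(2E/C).
E = 18.3 erg = 1.830×10^-6 J; C = 3.53 nF = 3.530×10^-9 F.
V = 32.20 V
32.20 V × (1 mV / 0.001000 V) = 32200 mV

32200 mV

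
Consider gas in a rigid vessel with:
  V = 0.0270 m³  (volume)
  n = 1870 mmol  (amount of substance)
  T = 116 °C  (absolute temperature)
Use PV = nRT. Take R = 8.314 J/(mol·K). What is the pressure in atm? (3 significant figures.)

2.21 atm

Directly: P = nRT/V.
V = 0.0270 m³; n = 1870 mmol = 1.870 mol; T = 116 °C = 389.1 K; R = 8.314 J/(mol·K).
P = 2.241×10^5 Pa  (the unit combination reduces to kg/(m·s²) = Pa)
2.241×10^5 Pa × (1 atm / 1.013×10^5 Pa) = 2.212 atm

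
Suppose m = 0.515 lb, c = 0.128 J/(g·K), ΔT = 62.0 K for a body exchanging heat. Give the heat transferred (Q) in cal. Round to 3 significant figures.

443 cal

Q is given directly by: Q = mcΔT.
m = 0.515 lb = 0.2336 kg; c = 0.128 J/(g·K) = 128.0 J/(kg·K); ΔT = 62.0 K.
Q = 1854 J  (the unit combination reduces to kg·m²/s² = J)
1854 J × (1 cal / 4.184 J) = 443.1 cal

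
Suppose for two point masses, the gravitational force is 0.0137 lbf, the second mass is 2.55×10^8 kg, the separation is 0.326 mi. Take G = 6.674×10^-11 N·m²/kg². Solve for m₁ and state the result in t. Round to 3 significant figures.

986 t

From Newton's law of gravitation: m₁ = F·r²/(G·m₂).
F = 0.0137 lbf = 0.06094 N; m₂ = 2.55×10^8 kg; r = 0.326 mi = 524.6 m; G = 6.674×10^-11 N·m²/kg².
m₁ = 9.856×10^5 kg
9.856×10^5 kg × (1 t / 1000 kg) = 985.6 t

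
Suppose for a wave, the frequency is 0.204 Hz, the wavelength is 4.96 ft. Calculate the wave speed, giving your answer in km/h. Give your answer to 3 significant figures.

1.11 km/h

v is given directly by: v = fλ.
f = 0.204 Hz; λ = 4.96 ft = 1.512 m.
v = 0.3084 m/s
0.3084 m/s × (1 km/h / 0.2778 m/s) = 1.110 km/h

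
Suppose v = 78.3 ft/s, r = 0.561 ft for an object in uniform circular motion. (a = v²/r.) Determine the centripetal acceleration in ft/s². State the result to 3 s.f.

Directly: a = v²/r.
v = 78.3 ft/s = 23.87 m/s; r = 0.561 ft = 0.1710 m.
a = 3331 m/s²
3331 m/s² × (1 ft/s² / 0.3048 m/s²) = 10929 ft/s²

10900 ft/s²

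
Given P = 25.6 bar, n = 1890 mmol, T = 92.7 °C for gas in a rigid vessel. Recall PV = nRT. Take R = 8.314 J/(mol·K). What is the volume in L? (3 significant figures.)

Rearranging: V = nRT/P.
P = 25.6 bar = 2.560×10^6 Pa; n = 1890 mmol = 1.890 mol; T = 92.7 °C = 365.8 K; R = 8.314 J/(mol·K).
V = 0.002246 m³
0.002246 m³ × (1 L / 0.001000 m³) = 2.246 L

2.25 L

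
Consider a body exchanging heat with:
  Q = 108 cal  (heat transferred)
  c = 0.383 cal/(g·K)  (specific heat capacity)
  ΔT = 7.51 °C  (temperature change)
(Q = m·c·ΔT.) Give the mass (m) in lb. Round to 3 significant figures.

Solving Q = m·c·ΔT for m: m = Q/(c·ΔT).
Q = 108 cal = 451.9 J; c = 0.383 cal/(g·K) = 1602 J/(kg·K); ΔT = 7.51 °C = 7.510 K.
m = 0.03755 kg
0.03755 kg × (1 lb / 0.4536 kg) = 0.08278 lb

0.0828 lb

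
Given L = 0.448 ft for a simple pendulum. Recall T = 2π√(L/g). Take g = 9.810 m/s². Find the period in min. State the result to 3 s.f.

0.0124 min

T is given directly by: T = 2π√(L/g).
L = 0.448 ft = 0.1366 m; g = 9.810 m/s².
T = 0.7413 s
0.7413 s × (1 min / 60.00 s) = 0.01235 min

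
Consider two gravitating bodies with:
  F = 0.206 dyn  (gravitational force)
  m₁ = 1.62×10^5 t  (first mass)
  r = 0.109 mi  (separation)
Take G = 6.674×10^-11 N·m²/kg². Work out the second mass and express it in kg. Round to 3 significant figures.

5.86 kg

Rearranging F = G·m₁·m₂/r² for m₂: m₂ = F·r²/(G·m₁).
F = 0.206 dyn = 2.060×10^-6 N; m₁ = 1.62×10^5 t = 1.620×10^8 kg; r = 0.109 mi = 175.4 m; G = 6.674×10^-11 N·m²/kg².
m₂ = 5.863 kg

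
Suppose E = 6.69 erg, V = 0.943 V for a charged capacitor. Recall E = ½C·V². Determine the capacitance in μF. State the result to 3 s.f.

1.50 μF

Rearranging: C = 2E/V².
E = 6.69 erg = 6.690×10^-7 J; V = 0.943 V.
C = 1.505×10^-6 F
1.505×10^-6 F × (1 μF / 1.000×10^-6 F) = 1.505 μF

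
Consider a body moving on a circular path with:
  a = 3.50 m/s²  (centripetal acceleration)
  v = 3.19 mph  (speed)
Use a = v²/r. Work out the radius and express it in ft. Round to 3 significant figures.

1.91 ft

Rearranging a = v²/r for r: r = v²/a.
a = 3.50 m/s²; v = 3.19 mph = 1.426 m/s.
r = 0.5810 m
0.5810 m × (1 ft / 0.3048 m) = 1.906 ft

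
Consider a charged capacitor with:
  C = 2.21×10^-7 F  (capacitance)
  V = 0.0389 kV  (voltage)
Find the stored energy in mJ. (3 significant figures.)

E is given directly by: E = ½CV².
C = 2.21×10^-7 F; V = 0.0389 kV = 38.90 V.
E = 1.672×10^-4 J
1.672×10^-4 J × (1 mJ / 0.001000 J) = 0.1672 mJ

0.167 mJ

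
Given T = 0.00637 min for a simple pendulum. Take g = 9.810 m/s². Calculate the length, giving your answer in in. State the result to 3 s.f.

1.43 in

Rearranging: L = g·(T/2π)².
T = 0.00637 min = 0.3822 s; g = 9.810 m/s².
L = 0.03630 m
0.03630 m × (1 in / 0.02540 m) = 1.429 in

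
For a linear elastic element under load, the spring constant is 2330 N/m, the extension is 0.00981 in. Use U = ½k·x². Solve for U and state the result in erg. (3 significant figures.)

723 erg

Directly: U = ½kx².
k = 2330 N/m; x = 0.00981 in = 2.492×10^-4 m.
U = 7.233×10^-5 J
7.233×10^-5 J × (1 erg / 1.000×10^-7 J) = 723.3 erg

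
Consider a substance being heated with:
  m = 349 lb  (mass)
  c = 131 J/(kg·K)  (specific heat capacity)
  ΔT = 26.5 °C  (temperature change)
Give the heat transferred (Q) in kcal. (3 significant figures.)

131 kcal

Q is given directly by: Q = mcΔT.
m = 349 lb = 158.3 kg; c = 131 J/(kg·K); ΔT = 26.5 °C = 26.50 K.
Q = 5.496×10^5 J
5.496×10^5 J × (1 kcal / 4184 J) = 131.3 kcal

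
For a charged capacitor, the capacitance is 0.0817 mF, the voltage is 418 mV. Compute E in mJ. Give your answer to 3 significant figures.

0.00714 mJ

E is given directly by: E = ½CV².
C = 0.0817 mF = 8.170×10^-5 F; V = 418 mV = 0.4180 V.
E = 7.137×10^-6 J
7.137×10^-6 J × (1 mJ / 0.001000 J) = 0.007137 mJ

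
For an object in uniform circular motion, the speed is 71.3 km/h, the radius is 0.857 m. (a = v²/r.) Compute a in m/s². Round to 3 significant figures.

a is given directly by: a = v²/r.
v = 71.3 km/h = 19.81 m/s; r = 0.857 m.
a = 457.7 m/s²

458 m/s²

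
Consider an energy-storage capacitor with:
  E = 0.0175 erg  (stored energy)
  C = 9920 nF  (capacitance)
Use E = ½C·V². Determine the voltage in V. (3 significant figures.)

Rearranging: V = √(2E/C).
E = 0.0175 erg = 1.750×10^-9 J; C = 9920 nF = 9.920×10^-6 F.
V = 0.01878 V

0.0188 V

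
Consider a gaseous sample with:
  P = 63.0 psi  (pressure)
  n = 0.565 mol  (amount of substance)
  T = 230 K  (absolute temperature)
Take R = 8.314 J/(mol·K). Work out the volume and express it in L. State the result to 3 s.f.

2.49 L

From the ideal-gas law: V = nRT/P.
P = 63.0 psi = 4.344×10^5 Pa; n = 0.565 mol; T = 230 K; R = 8.314 J/(mol·K).
V = 0.002487 m³
0.002487 m³ × (1 L / 0.001000 m³) = 2.487 L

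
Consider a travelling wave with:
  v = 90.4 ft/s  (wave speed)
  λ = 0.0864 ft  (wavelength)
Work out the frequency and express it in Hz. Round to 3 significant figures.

Rearranging: f = v/λ.
v = 90.4 ft/s = 27.55 m/s; λ = 0.0864 ft = 0.02633 m.
f = 1046 Hz

1050 Hz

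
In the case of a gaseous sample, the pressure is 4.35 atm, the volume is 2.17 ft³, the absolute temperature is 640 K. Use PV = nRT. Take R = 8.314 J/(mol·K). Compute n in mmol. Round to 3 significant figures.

5090 mmol

From the ideal-gas law: n = PV/(RT).
P = 4.35 atm = 4.408×10^5 Pa; V = 2.17 ft³ = 0.06145 m³; T = 640 K; R = 8.314 J/(mol·K).
n = 5.090 mol
5.090 mol × (1 mmol / 0.001000 mol) = 5090 mmol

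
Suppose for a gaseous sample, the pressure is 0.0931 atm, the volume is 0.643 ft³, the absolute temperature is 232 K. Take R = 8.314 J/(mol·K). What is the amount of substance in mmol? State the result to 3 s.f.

89.0 mmol

From the ideal-gas law: n = PV/(RT).
P = 0.0931 atm = 9433 Pa; V = 0.643 ft³ = 0.01821 m³; T = 232 K; R = 8.314 J/(mol·K).
n = 0.08905 mol
0.08905 mol × (1 mmol / 0.001000 mol) = 89.05 mmol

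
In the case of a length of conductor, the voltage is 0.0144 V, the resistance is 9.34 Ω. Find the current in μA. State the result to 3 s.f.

1540 μA

Rearranging: I = V/R.
V = 0.0144 V; R = 9.34 Ω.
I = 0.001542 A
0.001542 A × (1 μA / 1.000×10^-6 A) = 1542 μA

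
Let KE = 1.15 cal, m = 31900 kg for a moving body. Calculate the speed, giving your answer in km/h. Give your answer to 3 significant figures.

0.0625 km/h

Rearranging KE = ½mv² for v: v = √(2·KE/m).
KE = 1.15 cal = 4.812 J; m = 31900 kg.
v = 0.01737 m/s
0.01737 m/s × (1 km/h / 0.2778 m/s) = 0.06253 km/h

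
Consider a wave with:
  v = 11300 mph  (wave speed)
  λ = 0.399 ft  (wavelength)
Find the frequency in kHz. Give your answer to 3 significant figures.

Solving v = f·λ for f: f = v/λ.
v = 11300 mph = 5052 m/s; λ = 0.399 ft = 0.1216 m.
f = 41537 Hz
41537 Hz × (1 kHz / 1000 Hz) = 41.54 kHz

41.5 kHz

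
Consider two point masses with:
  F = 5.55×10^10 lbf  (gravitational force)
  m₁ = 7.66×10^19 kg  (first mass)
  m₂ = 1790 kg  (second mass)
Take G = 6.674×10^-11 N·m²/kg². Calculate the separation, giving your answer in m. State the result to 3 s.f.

6.09 m

From Newton's law of gravitation: r = √(G·m₁m₂/F).
F = 5.55×10^10 lbf = 2.469×10^11 N; m₁ = 7.66×10^19 kg; m₂ = 1790 kg; G = 6.674×10^-11 N·m²/kg².
r = 6.088 m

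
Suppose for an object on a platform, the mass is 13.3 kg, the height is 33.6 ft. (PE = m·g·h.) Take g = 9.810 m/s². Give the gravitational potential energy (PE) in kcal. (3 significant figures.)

Directly: PE = mgh.
m = 13.3 kg; h = 33.6 ft = 10.24 m; g = 9.810 m/s².
PE = 1336 J
1336 J × (1 kcal / 4184 J) = 0.3194 kcal

0.319 kcal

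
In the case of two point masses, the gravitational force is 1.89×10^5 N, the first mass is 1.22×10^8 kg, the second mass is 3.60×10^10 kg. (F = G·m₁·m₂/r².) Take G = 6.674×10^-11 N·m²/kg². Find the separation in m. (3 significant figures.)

Rearranging: r = √(G·m₁m₂/F).
F = 1.89×10^5 N; m₁ = 1.22×10^8 kg; m₂ = 3.60×10^10 kg; G = 6.674×10^-11 N·m²/kg².
r = 39.38 m

39.4 m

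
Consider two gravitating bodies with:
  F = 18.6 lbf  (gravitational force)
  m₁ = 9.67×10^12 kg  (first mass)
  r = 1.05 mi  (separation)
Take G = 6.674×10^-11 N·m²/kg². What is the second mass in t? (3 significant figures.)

From Newton's law of gravitation: m₂ = F·r²/(G·m₁).
F = 18.6 lbf = 82.74 N; m₁ = 9.67×10^12 kg; r = 1.05 mi = 1690 m; G = 6.674×10^-11 N·m²/kg².
m₂ = 3.661×10^5 kg
3.661×10^5 kg × (1 t / 1000 kg) = 366.1 t

366 t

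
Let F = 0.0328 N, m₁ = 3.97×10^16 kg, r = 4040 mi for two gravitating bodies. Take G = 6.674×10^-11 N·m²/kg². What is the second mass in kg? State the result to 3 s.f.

From Newton's law of gravitation: m₂ = F·r²/(G·m₁).
F = 0.0328 N; m₁ = 3.97×10^16 kg; r = 4040 mi = 6.502×10^6 m; G = 6.674×10^-11 N·m²/kg².
m₂ = 5.233×10^5 kg

5.23×10^5 kg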